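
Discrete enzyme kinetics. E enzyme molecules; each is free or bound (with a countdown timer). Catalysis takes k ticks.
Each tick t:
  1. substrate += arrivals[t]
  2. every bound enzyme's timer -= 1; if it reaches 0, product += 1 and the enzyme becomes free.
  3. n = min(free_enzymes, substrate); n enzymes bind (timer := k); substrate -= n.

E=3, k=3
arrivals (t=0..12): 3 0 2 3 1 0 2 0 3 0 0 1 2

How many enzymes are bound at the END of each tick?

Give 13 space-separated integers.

t=0: arr=3 -> substrate=0 bound=3 product=0
t=1: arr=0 -> substrate=0 bound=3 product=0
t=2: arr=2 -> substrate=2 bound=3 product=0
t=3: arr=3 -> substrate=2 bound=3 product=3
t=4: arr=1 -> substrate=3 bound=3 product=3
t=5: arr=0 -> substrate=3 bound=3 product=3
t=6: arr=2 -> substrate=2 bound=3 product=6
t=7: arr=0 -> substrate=2 bound=3 product=6
t=8: arr=3 -> substrate=5 bound=3 product=6
t=9: arr=0 -> substrate=2 bound=3 product=9
t=10: arr=0 -> substrate=2 bound=3 product=9
t=11: arr=1 -> substrate=3 bound=3 product=9
t=12: arr=2 -> substrate=2 bound=3 product=12

Answer: 3 3 3 3 3 3 3 3 3 3 3 3 3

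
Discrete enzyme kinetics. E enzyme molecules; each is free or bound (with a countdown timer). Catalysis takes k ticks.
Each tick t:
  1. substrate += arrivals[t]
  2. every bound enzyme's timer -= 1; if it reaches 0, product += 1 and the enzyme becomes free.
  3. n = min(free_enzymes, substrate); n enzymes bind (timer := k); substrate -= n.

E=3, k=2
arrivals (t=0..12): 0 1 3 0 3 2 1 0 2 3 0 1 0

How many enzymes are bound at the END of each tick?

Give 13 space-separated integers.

t=0: arr=0 -> substrate=0 bound=0 product=0
t=1: arr=1 -> substrate=0 bound=1 product=0
t=2: arr=3 -> substrate=1 bound=3 product=0
t=3: arr=0 -> substrate=0 bound=3 product=1
t=4: arr=3 -> substrate=1 bound=3 product=3
t=5: arr=2 -> substrate=2 bound=3 product=4
t=6: arr=1 -> substrate=1 bound=3 product=6
t=7: arr=0 -> substrate=0 bound=3 product=7
t=8: arr=2 -> substrate=0 bound=3 product=9
t=9: arr=3 -> substrate=2 bound=3 product=10
t=10: arr=0 -> substrate=0 bound=3 product=12
t=11: arr=1 -> substrate=0 bound=3 product=13
t=12: arr=0 -> substrate=0 bound=1 product=15

Answer: 0 1 3 3 3 3 3 3 3 3 3 3 1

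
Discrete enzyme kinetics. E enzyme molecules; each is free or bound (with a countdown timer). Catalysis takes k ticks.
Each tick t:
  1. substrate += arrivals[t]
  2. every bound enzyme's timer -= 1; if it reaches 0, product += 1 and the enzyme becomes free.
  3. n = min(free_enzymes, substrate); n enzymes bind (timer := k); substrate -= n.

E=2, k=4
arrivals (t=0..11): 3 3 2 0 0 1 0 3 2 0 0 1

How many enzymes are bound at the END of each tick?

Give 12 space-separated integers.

Answer: 2 2 2 2 2 2 2 2 2 2 2 2

Derivation:
t=0: arr=3 -> substrate=1 bound=2 product=0
t=1: arr=3 -> substrate=4 bound=2 product=0
t=2: arr=2 -> substrate=6 bound=2 product=0
t=3: arr=0 -> substrate=6 bound=2 product=0
t=4: arr=0 -> substrate=4 bound=2 product=2
t=5: arr=1 -> substrate=5 bound=2 product=2
t=6: arr=0 -> substrate=5 bound=2 product=2
t=7: arr=3 -> substrate=8 bound=2 product=2
t=8: arr=2 -> substrate=8 bound=2 product=4
t=9: arr=0 -> substrate=8 bound=2 product=4
t=10: arr=0 -> substrate=8 bound=2 product=4
t=11: arr=1 -> substrate=9 bound=2 product=4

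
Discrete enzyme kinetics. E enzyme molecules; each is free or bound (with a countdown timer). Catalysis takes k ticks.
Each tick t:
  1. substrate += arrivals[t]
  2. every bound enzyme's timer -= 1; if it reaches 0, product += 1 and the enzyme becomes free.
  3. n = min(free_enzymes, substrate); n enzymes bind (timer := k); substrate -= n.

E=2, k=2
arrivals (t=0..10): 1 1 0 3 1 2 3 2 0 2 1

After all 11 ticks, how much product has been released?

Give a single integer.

Answer: 8

Derivation:
t=0: arr=1 -> substrate=0 bound=1 product=0
t=1: arr=1 -> substrate=0 bound=2 product=0
t=2: arr=0 -> substrate=0 bound=1 product=1
t=3: arr=3 -> substrate=1 bound=2 product=2
t=4: arr=1 -> substrate=2 bound=2 product=2
t=5: arr=2 -> substrate=2 bound=2 product=4
t=6: arr=3 -> substrate=5 bound=2 product=4
t=7: arr=2 -> substrate=5 bound=2 product=6
t=8: arr=0 -> substrate=5 bound=2 product=6
t=9: arr=2 -> substrate=5 bound=2 product=8
t=10: arr=1 -> substrate=6 bound=2 product=8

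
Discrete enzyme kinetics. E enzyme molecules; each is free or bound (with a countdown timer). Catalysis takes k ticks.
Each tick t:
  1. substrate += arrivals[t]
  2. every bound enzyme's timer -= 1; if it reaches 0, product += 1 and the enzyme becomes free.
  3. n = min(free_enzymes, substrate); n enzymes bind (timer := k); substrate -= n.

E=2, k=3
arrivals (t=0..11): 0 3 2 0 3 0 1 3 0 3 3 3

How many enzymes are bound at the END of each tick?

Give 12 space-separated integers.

Answer: 0 2 2 2 2 2 2 2 2 2 2 2

Derivation:
t=0: arr=0 -> substrate=0 bound=0 product=0
t=1: arr=3 -> substrate=1 bound=2 product=0
t=2: arr=2 -> substrate=3 bound=2 product=0
t=3: arr=0 -> substrate=3 bound=2 product=0
t=4: arr=3 -> substrate=4 bound=2 product=2
t=5: arr=0 -> substrate=4 bound=2 product=2
t=6: arr=1 -> substrate=5 bound=2 product=2
t=7: arr=3 -> substrate=6 bound=2 product=4
t=8: arr=0 -> substrate=6 bound=2 product=4
t=9: arr=3 -> substrate=9 bound=2 product=4
t=10: arr=3 -> substrate=10 bound=2 product=6
t=11: arr=3 -> substrate=13 bound=2 product=6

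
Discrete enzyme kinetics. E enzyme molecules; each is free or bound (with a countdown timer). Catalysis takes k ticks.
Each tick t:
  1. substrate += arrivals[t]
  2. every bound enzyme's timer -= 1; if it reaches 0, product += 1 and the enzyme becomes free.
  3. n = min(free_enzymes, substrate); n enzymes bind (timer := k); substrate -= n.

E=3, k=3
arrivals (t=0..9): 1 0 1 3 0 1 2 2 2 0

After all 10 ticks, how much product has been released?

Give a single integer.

t=0: arr=1 -> substrate=0 bound=1 product=0
t=1: arr=0 -> substrate=0 bound=1 product=0
t=2: arr=1 -> substrate=0 bound=2 product=0
t=3: arr=3 -> substrate=1 bound=3 product=1
t=4: arr=0 -> substrate=1 bound=3 product=1
t=5: arr=1 -> substrate=1 bound=3 product=2
t=6: arr=2 -> substrate=1 bound=3 product=4
t=7: arr=2 -> substrate=3 bound=3 product=4
t=8: arr=2 -> substrate=4 bound=3 product=5
t=9: arr=0 -> substrate=2 bound=3 product=7

Answer: 7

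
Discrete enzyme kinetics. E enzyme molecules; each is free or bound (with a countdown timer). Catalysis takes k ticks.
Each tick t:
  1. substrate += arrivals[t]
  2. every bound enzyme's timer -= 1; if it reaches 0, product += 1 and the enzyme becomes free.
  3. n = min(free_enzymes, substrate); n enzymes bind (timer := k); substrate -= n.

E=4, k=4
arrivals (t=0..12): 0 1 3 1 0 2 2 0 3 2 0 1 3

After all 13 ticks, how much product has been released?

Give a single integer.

Answer: 8

Derivation:
t=0: arr=0 -> substrate=0 bound=0 product=0
t=1: arr=1 -> substrate=0 bound=1 product=0
t=2: arr=3 -> substrate=0 bound=4 product=0
t=3: arr=1 -> substrate=1 bound=4 product=0
t=4: arr=0 -> substrate=1 bound=4 product=0
t=5: arr=2 -> substrate=2 bound=4 product=1
t=6: arr=2 -> substrate=1 bound=4 product=4
t=7: arr=0 -> substrate=1 bound=4 product=4
t=8: arr=3 -> substrate=4 bound=4 product=4
t=9: arr=2 -> substrate=5 bound=4 product=5
t=10: arr=0 -> substrate=2 bound=4 product=8
t=11: arr=1 -> substrate=3 bound=4 product=8
t=12: arr=3 -> substrate=6 bound=4 product=8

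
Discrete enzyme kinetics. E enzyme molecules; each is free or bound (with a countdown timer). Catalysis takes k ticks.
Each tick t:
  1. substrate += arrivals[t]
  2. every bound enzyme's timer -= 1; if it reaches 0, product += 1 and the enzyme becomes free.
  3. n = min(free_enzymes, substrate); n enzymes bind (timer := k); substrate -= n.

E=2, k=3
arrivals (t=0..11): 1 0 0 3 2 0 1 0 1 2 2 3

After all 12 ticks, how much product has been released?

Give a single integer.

Answer: 5

Derivation:
t=0: arr=1 -> substrate=0 bound=1 product=0
t=1: arr=0 -> substrate=0 bound=1 product=0
t=2: arr=0 -> substrate=0 bound=1 product=0
t=3: arr=3 -> substrate=1 bound=2 product=1
t=4: arr=2 -> substrate=3 bound=2 product=1
t=5: arr=0 -> substrate=3 bound=2 product=1
t=6: arr=1 -> substrate=2 bound=2 product=3
t=7: arr=0 -> substrate=2 bound=2 product=3
t=8: arr=1 -> substrate=3 bound=2 product=3
t=9: arr=2 -> substrate=3 bound=2 product=5
t=10: arr=2 -> substrate=5 bound=2 product=5
t=11: arr=3 -> substrate=8 bound=2 product=5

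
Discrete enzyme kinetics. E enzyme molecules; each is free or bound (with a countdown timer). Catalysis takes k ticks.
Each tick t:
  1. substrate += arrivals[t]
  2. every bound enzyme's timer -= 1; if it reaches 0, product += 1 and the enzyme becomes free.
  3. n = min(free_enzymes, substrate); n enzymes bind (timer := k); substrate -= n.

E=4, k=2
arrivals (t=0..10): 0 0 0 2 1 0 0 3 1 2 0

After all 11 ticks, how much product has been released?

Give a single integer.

t=0: arr=0 -> substrate=0 bound=0 product=0
t=1: arr=0 -> substrate=0 bound=0 product=0
t=2: arr=0 -> substrate=0 bound=0 product=0
t=3: arr=2 -> substrate=0 bound=2 product=0
t=4: arr=1 -> substrate=0 bound=3 product=0
t=5: arr=0 -> substrate=0 bound=1 product=2
t=6: arr=0 -> substrate=0 bound=0 product=3
t=7: arr=3 -> substrate=0 bound=3 product=3
t=8: arr=1 -> substrate=0 bound=4 product=3
t=9: arr=2 -> substrate=0 bound=3 product=6
t=10: arr=0 -> substrate=0 bound=2 product=7

Answer: 7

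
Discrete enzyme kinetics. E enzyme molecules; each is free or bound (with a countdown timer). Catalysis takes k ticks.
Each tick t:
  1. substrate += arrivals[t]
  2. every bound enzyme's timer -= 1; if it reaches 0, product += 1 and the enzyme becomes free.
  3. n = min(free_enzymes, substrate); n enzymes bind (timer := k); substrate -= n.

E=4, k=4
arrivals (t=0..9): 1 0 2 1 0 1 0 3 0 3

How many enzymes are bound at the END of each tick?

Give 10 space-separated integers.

Answer: 1 1 3 4 3 4 2 4 4 4

Derivation:
t=0: arr=1 -> substrate=0 bound=1 product=0
t=1: arr=0 -> substrate=0 bound=1 product=0
t=2: arr=2 -> substrate=0 bound=3 product=0
t=3: arr=1 -> substrate=0 bound=4 product=0
t=4: arr=0 -> substrate=0 bound=3 product=1
t=5: arr=1 -> substrate=0 bound=4 product=1
t=6: arr=0 -> substrate=0 bound=2 product=3
t=7: arr=3 -> substrate=0 bound=4 product=4
t=8: arr=0 -> substrate=0 bound=4 product=4
t=9: arr=3 -> substrate=2 bound=4 product=5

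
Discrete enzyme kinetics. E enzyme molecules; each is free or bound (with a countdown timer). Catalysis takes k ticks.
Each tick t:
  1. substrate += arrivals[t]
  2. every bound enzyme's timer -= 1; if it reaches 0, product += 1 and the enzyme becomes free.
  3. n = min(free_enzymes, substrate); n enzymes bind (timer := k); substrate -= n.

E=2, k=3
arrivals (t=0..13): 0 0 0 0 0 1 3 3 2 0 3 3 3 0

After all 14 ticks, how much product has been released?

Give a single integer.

t=0: arr=0 -> substrate=0 bound=0 product=0
t=1: arr=0 -> substrate=0 bound=0 product=0
t=2: arr=0 -> substrate=0 bound=0 product=0
t=3: arr=0 -> substrate=0 bound=0 product=0
t=4: arr=0 -> substrate=0 bound=0 product=0
t=5: arr=1 -> substrate=0 bound=1 product=0
t=6: arr=3 -> substrate=2 bound=2 product=0
t=7: arr=3 -> substrate=5 bound=2 product=0
t=8: arr=2 -> substrate=6 bound=2 product=1
t=9: arr=0 -> substrate=5 bound=2 product=2
t=10: arr=3 -> substrate=8 bound=2 product=2
t=11: arr=3 -> substrate=10 bound=2 product=3
t=12: arr=3 -> substrate=12 bound=2 product=4
t=13: arr=0 -> substrate=12 bound=2 product=4

Answer: 4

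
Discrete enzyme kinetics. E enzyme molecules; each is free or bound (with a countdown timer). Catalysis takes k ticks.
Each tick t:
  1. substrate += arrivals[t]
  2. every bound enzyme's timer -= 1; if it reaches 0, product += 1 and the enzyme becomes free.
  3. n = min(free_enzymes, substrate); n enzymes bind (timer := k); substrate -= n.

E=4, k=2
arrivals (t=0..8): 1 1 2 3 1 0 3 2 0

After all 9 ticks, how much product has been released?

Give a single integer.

t=0: arr=1 -> substrate=0 bound=1 product=0
t=1: arr=1 -> substrate=0 bound=2 product=0
t=2: arr=2 -> substrate=0 bound=3 product=1
t=3: arr=3 -> substrate=1 bound=4 product=2
t=4: arr=1 -> substrate=0 bound=4 product=4
t=5: arr=0 -> substrate=0 bound=2 product=6
t=6: arr=3 -> substrate=0 bound=3 product=8
t=7: arr=2 -> substrate=1 bound=4 product=8
t=8: arr=0 -> substrate=0 bound=2 product=11

Answer: 11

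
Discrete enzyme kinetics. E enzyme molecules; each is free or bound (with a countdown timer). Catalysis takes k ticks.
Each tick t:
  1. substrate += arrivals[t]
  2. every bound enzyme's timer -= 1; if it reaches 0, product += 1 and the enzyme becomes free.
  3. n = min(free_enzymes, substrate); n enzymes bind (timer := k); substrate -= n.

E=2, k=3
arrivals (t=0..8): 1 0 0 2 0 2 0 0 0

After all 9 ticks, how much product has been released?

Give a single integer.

t=0: arr=1 -> substrate=0 bound=1 product=0
t=1: arr=0 -> substrate=0 bound=1 product=0
t=2: arr=0 -> substrate=0 bound=1 product=0
t=3: arr=2 -> substrate=0 bound=2 product=1
t=4: arr=0 -> substrate=0 bound=2 product=1
t=5: arr=2 -> substrate=2 bound=2 product=1
t=6: arr=0 -> substrate=0 bound=2 product=3
t=7: arr=0 -> substrate=0 bound=2 product=3
t=8: arr=0 -> substrate=0 bound=2 product=3

Answer: 3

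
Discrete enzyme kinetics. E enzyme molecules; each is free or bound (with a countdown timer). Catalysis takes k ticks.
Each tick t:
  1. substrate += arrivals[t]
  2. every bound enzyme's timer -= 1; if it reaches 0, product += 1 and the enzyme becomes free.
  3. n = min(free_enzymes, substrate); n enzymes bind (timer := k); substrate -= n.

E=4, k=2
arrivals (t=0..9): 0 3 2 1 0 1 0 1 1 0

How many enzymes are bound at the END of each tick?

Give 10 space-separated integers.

t=0: arr=0 -> substrate=0 bound=0 product=0
t=1: arr=3 -> substrate=0 bound=3 product=0
t=2: arr=2 -> substrate=1 bound=4 product=0
t=3: arr=1 -> substrate=0 bound=3 product=3
t=4: arr=0 -> substrate=0 bound=2 product=4
t=5: arr=1 -> substrate=0 bound=1 product=6
t=6: arr=0 -> substrate=0 bound=1 product=6
t=7: arr=1 -> substrate=0 bound=1 product=7
t=8: arr=1 -> substrate=0 bound=2 product=7
t=9: arr=0 -> substrate=0 bound=1 product=8

Answer: 0 3 4 3 2 1 1 1 2 1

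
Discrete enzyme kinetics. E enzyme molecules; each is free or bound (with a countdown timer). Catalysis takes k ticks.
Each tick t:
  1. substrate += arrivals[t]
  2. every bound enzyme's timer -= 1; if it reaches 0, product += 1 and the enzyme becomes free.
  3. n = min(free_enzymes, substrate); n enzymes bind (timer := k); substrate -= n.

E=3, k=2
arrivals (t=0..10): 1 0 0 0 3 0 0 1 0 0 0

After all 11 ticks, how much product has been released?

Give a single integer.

Answer: 5

Derivation:
t=0: arr=1 -> substrate=0 bound=1 product=0
t=1: arr=0 -> substrate=0 bound=1 product=0
t=2: arr=0 -> substrate=0 bound=0 product=1
t=3: arr=0 -> substrate=0 bound=0 product=1
t=4: arr=3 -> substrate=0 bound=3 product=1
t=5: arr=0 -> substrate=0 bound=3 product=1
t=6: arr=0 -> substrate=0 bound=0 product=4
t=7: arr=1 -> substrate=0 bound=1 product=4
t=8: arr=0 -> substrate=0 bound=1 product=4
t=9: arr=0 -> substrate=0 bound=0 product=5
t=10: arr=0 -> substrate=0 bound=0 product=5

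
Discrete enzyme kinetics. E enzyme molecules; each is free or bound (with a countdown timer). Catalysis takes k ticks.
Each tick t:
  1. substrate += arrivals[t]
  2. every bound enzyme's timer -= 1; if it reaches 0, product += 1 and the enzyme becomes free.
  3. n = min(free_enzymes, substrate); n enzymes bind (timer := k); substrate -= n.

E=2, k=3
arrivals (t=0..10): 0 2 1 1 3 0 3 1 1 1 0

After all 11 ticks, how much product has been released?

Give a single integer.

Answer: 6

Derivation:
t=0: arr=0 -> substrate=0 bound=0 product=0
t=1: arr=2 -> substrate=0 bound=2 product=0
t=2: arr=1 -> substrate=1 bound=2 product=0
t=3: arr=1 -> substrate=2 bound=2 product=0
t=4: arr=3 -> substrate=3 bound=2 product=2
t=5: arr=0 -> substrate=3 bound=2 product=2
t=6: arr=3 -> substrate=6 bound=2 product=2
t=7: arr=1 -> substrate=5 bound=2 product=4
t=8: arr=1 -> substrate=6 bound=2 product=4
t=9: arr=1 -> substrate=7 bound=2 product=4
t=10: arr=0 -> substrate=5 bound=2 product=6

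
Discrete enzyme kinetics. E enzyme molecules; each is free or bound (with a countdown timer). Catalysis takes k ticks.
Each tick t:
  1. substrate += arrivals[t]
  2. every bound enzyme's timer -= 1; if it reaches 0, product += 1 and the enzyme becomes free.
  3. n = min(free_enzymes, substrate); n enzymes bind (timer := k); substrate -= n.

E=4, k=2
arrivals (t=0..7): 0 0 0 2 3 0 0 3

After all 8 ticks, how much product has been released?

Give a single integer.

Answer: 5

Derivation:
t=0: arr=0 -> substrate=0 bound=0 product=0
t=1: arr=0 -> substrate=0 bound=0 product=0
t=2: arr=0 -> substrate=0 bound=0 product=0
t=3: arr=2 -> substrate=0 bound=2 product=0
t=4: arr=3 -> substrate=1 bound=4 product=0
t=5: arr=0 -> substrate=0 bound=3 product=2
t=6: arr=0 -> substrate=0 bound=1 product=4
t=7: arr=3 -> substrate=0 bound=3 product=5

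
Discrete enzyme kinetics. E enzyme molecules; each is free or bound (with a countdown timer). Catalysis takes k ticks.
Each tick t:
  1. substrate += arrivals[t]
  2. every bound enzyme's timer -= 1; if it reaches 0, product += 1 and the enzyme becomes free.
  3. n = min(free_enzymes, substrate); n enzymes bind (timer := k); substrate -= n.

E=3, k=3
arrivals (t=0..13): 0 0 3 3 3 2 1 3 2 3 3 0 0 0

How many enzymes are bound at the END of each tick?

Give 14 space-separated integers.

t=0: arr=0 -> substrate=0 bound=0 product=0
t=1: arr=0 -> substrate=0 bound=0 product=0
t=2: arr=3 -> substrate=0 bound=3 product=0
t=3: arr=3 -> substrate=3 bound=3 product=0
t=4: arr=3 -> substrate=6 bound=3 product=0
t=5: arr=2 -> substrate=5 bound=3 product=3
t=6: arr=1 -> substrate=6 bound=3 product=3
t=7: arr=3 -> substrate=9 bound=3 product=3
t=8: arr=2 -> substrate=8 bound=3 product=6
t=9: arr=3 -> substrate=11 bound=3 product=6
t=10: arr=3 -> substrate=14 bound=3 product=6
t=11: arr=0 -> substrate=11 bound=3 product=9
t=12: arr=0 -> substrate=11 bound=3 product=9
t=13: arr=0 -> substrate=11 bound=3 product=9

Answer: 0 0 3 3 3 3 3 3 3 3 3 3 3 3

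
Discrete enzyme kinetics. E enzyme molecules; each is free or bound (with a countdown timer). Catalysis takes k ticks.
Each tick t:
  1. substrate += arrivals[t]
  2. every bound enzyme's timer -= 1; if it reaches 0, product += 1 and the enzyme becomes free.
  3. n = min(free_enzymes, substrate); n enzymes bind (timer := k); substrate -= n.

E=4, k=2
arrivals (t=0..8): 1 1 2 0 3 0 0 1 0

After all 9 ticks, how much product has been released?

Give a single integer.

Answer: 7

Derivation:
t=0: arr=1 -> substrate=0 bound=1 product=0
t=1: arr=1 -> substrate=0 bound=2 product=0
t=2: arr=2 -> substrate=0 bound=3 product=1
t=3: arr=0 -> substrate=0 bound=2 product=2
t=4: arr=3 -> substrate=0 bound=3 product=4
t=5: arr=0 -> substrate=0 bound=3 product=4
t=6: arr=0 -> substrate=0 bound=0 product=7
t=7: arr=1 -> substrate=0 bound=1 product=7
t=8: arr=0 -> substrate=0 bound=1 product=7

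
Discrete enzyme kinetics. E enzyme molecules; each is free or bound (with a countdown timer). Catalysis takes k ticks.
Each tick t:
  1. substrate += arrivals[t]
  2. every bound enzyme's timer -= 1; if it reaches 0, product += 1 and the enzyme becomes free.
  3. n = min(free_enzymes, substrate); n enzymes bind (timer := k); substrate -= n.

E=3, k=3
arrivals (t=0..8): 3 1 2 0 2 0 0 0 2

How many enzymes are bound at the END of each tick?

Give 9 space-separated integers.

Answer: 3 3 3 3 3 3 2 2 3

Derivation:
t=0: arr=3 -> substrate=0 bound=3 product=0
t=1: arr=1 -> substrate=1 bound=3 product=0
t=2: arr=2 -> substrate=3 bound=3 product=0
t=3: arr=0 -> substrate=0 bound=3 product=3
t=4: arr=2 -> substrate=2 bound=3 product=3
t=5: arr=0 -> substrate=2 bound=3 product=3
t=6: arr=0 -> substrate=0 bound=2 product=6
t=7: arr=0 -> substrate=0 bound=2 product=6
t=8: arr=2 -> substrate=1 bound=3 product=6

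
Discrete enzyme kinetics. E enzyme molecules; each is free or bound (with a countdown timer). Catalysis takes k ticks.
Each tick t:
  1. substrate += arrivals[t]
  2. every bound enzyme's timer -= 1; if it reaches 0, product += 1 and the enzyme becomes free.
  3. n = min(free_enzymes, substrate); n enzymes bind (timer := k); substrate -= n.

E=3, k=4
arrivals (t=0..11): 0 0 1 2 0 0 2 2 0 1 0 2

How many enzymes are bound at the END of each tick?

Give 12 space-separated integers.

t=0: arr=0 -> substrate=0 bound=0 product=0
t=1: arr=0 -> substrate=0 bound=0 product=0
t=2: arr=1 -> substrate=0 bound=1 product=0
t=3: arr=2 -> substrate=0 bound=3 product=0
t=4: arr=0 -> substrate=0 bound=3 product=0
t=5: arr=0 -> substrate=0 bound=3 product=0
t=6: arr=2 -> substrate=1 bound=3 product=1
t=7: arr=2 -> substrate=1 bound=3 product=3
t=8: arr=0 -> substrate=1 bound=3 product=3
t=9: arr=1 -> substrate=2 bound=3 product=3
t=10: arr=0 -> substrate=1 bound=3 product=4
t=11: arr=2 -> substrate=1 bound=3 product=6

Answer: 0 0 1 3 3 3 3 3 3 3 3 3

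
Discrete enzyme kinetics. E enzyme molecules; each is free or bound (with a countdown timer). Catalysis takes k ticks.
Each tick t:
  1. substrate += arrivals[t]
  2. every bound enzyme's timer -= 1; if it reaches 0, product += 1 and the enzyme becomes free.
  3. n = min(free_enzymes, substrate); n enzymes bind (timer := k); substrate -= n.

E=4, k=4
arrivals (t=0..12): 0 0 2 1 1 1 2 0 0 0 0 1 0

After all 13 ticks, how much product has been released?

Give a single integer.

Answer: 7

Derivation:
t=0: arr=0 -> substrate=0 bound=0 product=0
t=1: arr=0 -> substrate=0 bound=0 product=0
t=2: arr=2 -> substrate=0 bound=2 product=0
t=3: arr=1 -> substrate=0 bound=3 product=0
t=4: arr=1 -> substrate=0 bound=4 product=0
t=5: arr=1 -> substrate=1 bound=4 product=0
t=6: arr=2 -> substrate=1 bound=4 product=2
t=7: arr=0 -> substrate=0 bound=4 product=3
t=8: arr=0 -> substrate=0 bound=3 product=4
t=9: arr=0 -> substrate=0 bound=3 product=4
t=10: arr=0 -> substrate=0 bound=1 product=6
t=11: arr=1 -> substrate=0 bound=1 product=7
t=12: arr=0 -> substrate=0 bound=1 product=7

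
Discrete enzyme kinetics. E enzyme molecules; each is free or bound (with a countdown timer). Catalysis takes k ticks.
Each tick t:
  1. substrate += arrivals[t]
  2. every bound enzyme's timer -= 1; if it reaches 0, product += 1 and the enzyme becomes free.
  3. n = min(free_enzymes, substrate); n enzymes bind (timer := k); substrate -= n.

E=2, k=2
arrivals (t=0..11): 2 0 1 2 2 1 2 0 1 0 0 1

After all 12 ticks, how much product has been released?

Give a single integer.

Answer: 10

Derivation:
t=0: arr=2 -> substrate=0 bound=2 product=0
t=1: arr=0 -> substrate=0 bound=2 product=0
t=2: arr=1 -> substrate=0 bound=1 product=2
t=3: arr=2 -> substrate=1 bound=2 product=2
t=4: arr=2 -> substrate=2 bound=2 product=3
t=5: arr=1 -> substrate=2 bound=2 product=4
t=6: arr=2 -> substrate=3 bound=2 product=5
t=7: arr=0 -> substrate=2 bound=2 product=6
t=8: arr=1 -> substrate=2 bound=2 product=7
t=9: arr=0 -> substrate=1 bound=2 product=8
t=10: arr=0 -> substrate=0 bound=2 product=9
t=11: arr=1 -> substrate=0 bound=2 product=10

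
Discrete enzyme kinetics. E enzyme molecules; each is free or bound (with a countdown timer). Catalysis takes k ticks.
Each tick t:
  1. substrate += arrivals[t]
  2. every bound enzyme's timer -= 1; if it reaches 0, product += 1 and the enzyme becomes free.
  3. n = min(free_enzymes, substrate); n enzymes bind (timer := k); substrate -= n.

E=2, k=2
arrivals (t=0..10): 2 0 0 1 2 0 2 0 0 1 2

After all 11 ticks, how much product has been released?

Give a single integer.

t=0: arr=2 -> substrate=0 bound=2 product=0
t=1: arr=0 -> substrate=0 bound=2 product=0
t=2: arr=0 -> substrate=0 bound=0 product=2
t=3: arr=1 -> substrate=0 bound=1 product=2
t=4: arr=2 -> substrate=1 bound=2 product=2
t=5: arr=0 -> substrate=0 bound=2 product=3
t=6: arr=2 -> substrate=1 bound=2 product=4
t=7: arr=0 -> substrate=0 bound=2 product=5
t=8: arr=0 -> substrate=0 bound=1 product=6
t=9: arr=1 -> substrate=0 bound=1 product=7
t=10: arr=2 -> substrate=1 bound=2 product=7

Answer: 7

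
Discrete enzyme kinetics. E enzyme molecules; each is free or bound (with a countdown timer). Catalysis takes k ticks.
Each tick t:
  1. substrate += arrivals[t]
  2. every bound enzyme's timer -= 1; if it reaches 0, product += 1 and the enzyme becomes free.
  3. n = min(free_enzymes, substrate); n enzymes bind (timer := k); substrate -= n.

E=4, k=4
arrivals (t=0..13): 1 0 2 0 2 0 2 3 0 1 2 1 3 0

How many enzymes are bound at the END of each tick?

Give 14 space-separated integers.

t=0: arr=1 -> substrate=0 bound=1 product=0
t=1: arr=0 -> substrate=0 bound=1 product=0
t=2: arr=2 -> substrate=0 bound=3 product=0
t=3: arr=0 -> substrate=0 bound=3 product=0
t=4: arr=2 -> substrate=0 bound=4 product=1
t=5: arr=0 -> substrate=0 bound=4 product=1
t=6: arr=2 -> substrate=0 bound=4 product=3
t=7: arr=3 -> substrate=3 bound=4 product=3
t=8: arr=0 -> substrate=1 bound=4 product=5
t=9: arr=1 -> substrate=2 bound=4 product=5
t=10: arr=2 -> substrate=2 bound=4 product=7
t=11: arr=1 -> substrate=3 bound=4 product=7
t=12: arr=3 -> substrate=4 bound=4 product=9
t=13: arr=0 -> substrate=4 bound=4 product=9

Answer: 1 1 3 3 4 4 4 4 4 4 4 4 4 4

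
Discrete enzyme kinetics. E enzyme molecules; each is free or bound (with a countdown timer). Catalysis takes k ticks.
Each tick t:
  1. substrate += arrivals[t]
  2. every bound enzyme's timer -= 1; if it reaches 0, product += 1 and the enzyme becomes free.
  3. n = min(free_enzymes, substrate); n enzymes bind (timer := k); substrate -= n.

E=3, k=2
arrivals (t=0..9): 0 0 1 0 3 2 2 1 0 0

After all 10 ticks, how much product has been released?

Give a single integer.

Answer: 7

Derivation:
t=0: arr=0 -> substrate=0 bound=0 product=0
t=1: arr=0 -> substrate=0 bound=0 product=0
t=2: arr=1 -> substrate=0 bound=1 product=0
t=3: arr=0 -> substrate=0 bound=1 product=0
t=4: arr=3 -> substrate=0 bound=3 product=1
t=5: arr=2 -> substrate=2 bound=3 product=1
t=6: arr=2 -> substrate=1 bound=3 product=4
t=7: arr=1 -> substrate=2 bound=3 product=4
t=8: arr=0 -> substrate=0 bound=2 product=7
t=9: arr=0 -> substrate=0 bound=2 product=7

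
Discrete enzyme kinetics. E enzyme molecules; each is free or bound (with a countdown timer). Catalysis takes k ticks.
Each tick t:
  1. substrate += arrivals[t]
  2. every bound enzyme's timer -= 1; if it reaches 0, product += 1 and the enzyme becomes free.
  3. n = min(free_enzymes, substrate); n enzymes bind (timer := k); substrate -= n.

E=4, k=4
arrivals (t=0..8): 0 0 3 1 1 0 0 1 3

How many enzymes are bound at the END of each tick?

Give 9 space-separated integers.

t=0: arr=0 -> substrate=0 bound=0 product=0
t=1: arr=0 -> substrate=0 bound=0 product=0
t=2: arr=3 -> substrate=0 bound=3 product=0
t=3: arr=1 -> substrate=0 bound=4 product=0
t=4: arr=1 -> substrate=1 bound=4 product=0
t=5: arr=0 -> substrate=1 bound=4 product=0
t=6: arr=0 -> substrate=0 bound=2 product=3
t=7: arr=1 -> substrate=0 bound=2 product=4
t=8: arr=3 -> substrate=1 bound=4 product=4

Answer: 0 0 3 4 4 4 2 2 4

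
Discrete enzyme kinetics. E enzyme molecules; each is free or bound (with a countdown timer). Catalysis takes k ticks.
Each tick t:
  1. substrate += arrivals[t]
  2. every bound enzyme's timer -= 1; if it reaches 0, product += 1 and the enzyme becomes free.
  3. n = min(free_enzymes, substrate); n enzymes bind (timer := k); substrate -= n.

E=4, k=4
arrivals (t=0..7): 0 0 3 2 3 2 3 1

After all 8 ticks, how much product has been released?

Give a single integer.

t=0: arr=0 -> substrate=0 bound=0 product=0
t=1: arr=0 -> substrate=0 bound=0 product=0
t=2: arr=3 -> substrate=0 bound=3 product=0
t=3: arr=2 -> substrate=1 bound=4 product=0
t=4: arr=3 -> substrate=4 bound=4 product=0
t=5: arr=2 -> substrate=6 bound=4 product=0
t=6: arr=3 -> substrate=6 bound=4 product=3
t=7: arr=1 -> substrate=6 bound=4 product=4

Answer: 4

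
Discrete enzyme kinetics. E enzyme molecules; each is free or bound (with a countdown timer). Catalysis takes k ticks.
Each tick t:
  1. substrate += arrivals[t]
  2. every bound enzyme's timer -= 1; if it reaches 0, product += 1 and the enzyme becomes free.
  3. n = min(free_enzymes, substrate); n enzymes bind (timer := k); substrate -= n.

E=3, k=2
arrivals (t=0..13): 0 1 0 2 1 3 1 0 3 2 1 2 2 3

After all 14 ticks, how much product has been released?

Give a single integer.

Answer: 14

Derivation:
t=0: arr=0 -> substrate=0 bound=0 product=0
t=1: arr=1 -> substrate=0 bound=1 product=0
t=2: arr=0 -> substrate=0 bound=1 product=0
t=3: arr=2 -> substrate=0 bound=2 product=1
t=4: arr=1 -> substrate=0 bound=3 product=1
t=5: arr=3 -> substrate=1 bound=3 product=3
t=6: arr=1 -> substrate=1 bound=3 product=4
t=7: arr=0 -> substrate=0 bound=2 product=6
t=8: arr=3 -> substrate=1 bound=3 product=7
t=9: arr=2 -> substrate=2 bound=3 product=8
t=10: arr=1 -> substrate=1 bound=3 product=10
t=11: arr=2 -> substrate=2 bound=3 product=11
t=12: arr=2 -> substrate=2 bound=3 product=13
t=13: arr=3 -> substrate=4 bound=3 product=14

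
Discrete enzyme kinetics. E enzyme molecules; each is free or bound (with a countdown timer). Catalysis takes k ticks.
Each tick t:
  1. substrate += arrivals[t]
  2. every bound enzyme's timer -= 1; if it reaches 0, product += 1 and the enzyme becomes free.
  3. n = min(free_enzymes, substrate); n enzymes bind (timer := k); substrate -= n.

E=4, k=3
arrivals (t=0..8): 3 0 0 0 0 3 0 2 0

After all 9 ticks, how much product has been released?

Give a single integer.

Answer: 6

Derivation:
t=0: arr=3 -> substrate=0 bound=3 product=0
t=1: arr=0 -> substrate=0 bound=3 product=0
t=2: arr=0 -> substrate=0 bound=3 product=0
t=3: arr=0 -> substrate=0 bound=0 product=3
t=4: arr=0 -> substrate=0 bound=0 product=3
t=5: arr=3 -> substrate=0 bound=3 product=3
t=6: arr=0 -> substrate=0 bound=3 product=3
t=7: arr=2 -> substrate=1 bound=4 product=3
t=8: arr=0 -> substrate=0 bound=2 product=6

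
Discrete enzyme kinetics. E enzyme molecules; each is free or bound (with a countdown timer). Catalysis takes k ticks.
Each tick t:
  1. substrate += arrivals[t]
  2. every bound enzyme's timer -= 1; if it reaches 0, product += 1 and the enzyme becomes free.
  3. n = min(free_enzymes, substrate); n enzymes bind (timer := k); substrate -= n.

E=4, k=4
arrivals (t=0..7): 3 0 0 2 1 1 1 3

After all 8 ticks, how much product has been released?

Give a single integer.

t=0: arr=3 -> substrate=0 bound=3 product=0
t=1: arr=0 -> substrate=0 bound=3 product=0
t=2: arr=0 -> substrate=0 bound=3 product=0
t=3: arr=2 -> substrate=1 bound=4 product=0
t=4: arr=1 -> substrate=0 bound=3 product=3
t=5: arr=1 -> substrate=0 bound=4 product=3
t=6: arr=1 -> substrate=1 bound=4 product=3
t=7: arr=3 -> substrate=3 bound=4 product=4

Answer: 4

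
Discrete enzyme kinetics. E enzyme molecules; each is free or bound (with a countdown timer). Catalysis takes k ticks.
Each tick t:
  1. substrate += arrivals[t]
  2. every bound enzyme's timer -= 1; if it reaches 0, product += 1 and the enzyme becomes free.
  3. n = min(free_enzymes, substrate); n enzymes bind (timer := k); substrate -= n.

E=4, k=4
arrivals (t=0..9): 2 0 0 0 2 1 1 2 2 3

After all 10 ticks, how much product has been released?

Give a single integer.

Answer: 5

Derivation:
t=0: arr=2 -> substrate=0 bound=2 product=0
t=1: arr=0 -> substrate=0 bound=2 product=0
t=2: arr=0 -> substrate=0 bound=2 product=0
t=3: arr=0 -> substrate=0 bound=2 product=0
t=4: arr=2 -> substrate=0 bound=2 product=2
t=5: arr=1 -> substrate=0 bound=3 product=2
t=6: arr=1 -> substrate=0 bound=4 product=2
t=7: arr=2 -> substrate=2 bound=4 product=2
t=8: arr=2 -> substrate=2 bound=4 product=4
t=9: arr=3 -> substrate=4 bound=4 product=5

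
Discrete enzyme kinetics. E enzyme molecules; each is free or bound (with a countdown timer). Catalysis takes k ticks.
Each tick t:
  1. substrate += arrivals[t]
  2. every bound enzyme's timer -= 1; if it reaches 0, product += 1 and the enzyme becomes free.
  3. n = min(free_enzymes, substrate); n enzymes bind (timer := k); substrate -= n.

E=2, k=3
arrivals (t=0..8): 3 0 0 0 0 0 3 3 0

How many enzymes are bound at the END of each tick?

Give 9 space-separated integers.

Answer: 2 2 2 1 1 1 2 2 2

Derivation:
t=0: arr=3 -> substrate=1 bound=2 product=0
t=1: arr=0 -> substrate=1 bound=2 product=0
t=2: arr=0 -> substrate=1 bound=2 product=0
t=3: arr=0 -> substrate=0 bound=1 product=2
t=4: arr=0 -> substrate=0 bound=1 product=2
t=5: arr=0 -> substrate=0 bound=1 product=2
t=6: arr=3 -> substrate=1 bound=2 product=3
t=7: arr=3 -> substrate=4 bound=2 product=3
t=8: arr=0 -> substrate=4 bound=2 product=3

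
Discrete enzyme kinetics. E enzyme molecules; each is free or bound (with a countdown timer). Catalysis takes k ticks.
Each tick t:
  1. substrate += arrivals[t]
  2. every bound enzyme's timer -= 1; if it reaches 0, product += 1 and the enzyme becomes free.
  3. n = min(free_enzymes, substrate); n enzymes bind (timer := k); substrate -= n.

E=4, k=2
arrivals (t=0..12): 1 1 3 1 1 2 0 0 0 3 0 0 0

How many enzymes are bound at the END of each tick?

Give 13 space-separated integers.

Answer: 1 2 4 4 2 3 2 0 0 3 3 0 0

Derivation:
t=0: arr=1 -> substrate=0 bound=1 product=0
t=1: arr=1 -> substrate=0 bound=2 product=0
t=2: arr=3 -> substrate=0 bound=4 product=1
t=3: arr=1 -> substrate=0 bound=4 product=2
t=4: arr=1 -> substrate=0 bound=2 product=5
t=5: arr=2 -> substrate=0 bound=3 product=6
t=6: arr=0 -> substrate=0 bound=2 product=7
t=7: arr=0 -> substrate=0 bound=0 product=9
t=8: arr=0 -> substrate=0 bound=0 product=9
t=9: arr=3 -> substrate=0 bound=3 product=9
t=10: arr=0 -> substrate=0 bound=3 product=9
t=11: arr=0 -> substrate=0 bound=0 product=12
t=12: arr=0 -> substrate=0 bound=0 product=12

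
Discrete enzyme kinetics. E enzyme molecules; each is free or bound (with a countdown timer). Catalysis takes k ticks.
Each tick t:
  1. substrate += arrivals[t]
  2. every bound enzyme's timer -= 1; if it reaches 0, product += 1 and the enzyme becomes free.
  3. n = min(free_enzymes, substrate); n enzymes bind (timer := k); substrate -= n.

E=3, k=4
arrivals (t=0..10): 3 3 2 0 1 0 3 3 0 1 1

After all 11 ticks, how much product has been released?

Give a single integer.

t=0: arr=3 -> substrate=0 bound=3 product=0
t=1: arr=3 -> substrate=3 bound=3 product=0
t=2: arr=2 -> substrate=5 bound=3 product=0
t=3: arr=0 -> substrate=5 bound=3 product=0
t=4: arr=1 -> substrate=3 bound=3 product=3
t=5: arr=0 -> substrate=3 bound=3 product=3
t=6: arr=3 -> substrate=6 bound=3 product=3
t=7: arr=3 -> substrate=9 bound=3 product=3
t=8: arr=0 -> substrate=6 bound=3 product=6
t=9: arr=1 -> substrate=7 bound=3 product=6
t=10: arr=1 -> substrate=8 bound=3 product=6

Answer: 6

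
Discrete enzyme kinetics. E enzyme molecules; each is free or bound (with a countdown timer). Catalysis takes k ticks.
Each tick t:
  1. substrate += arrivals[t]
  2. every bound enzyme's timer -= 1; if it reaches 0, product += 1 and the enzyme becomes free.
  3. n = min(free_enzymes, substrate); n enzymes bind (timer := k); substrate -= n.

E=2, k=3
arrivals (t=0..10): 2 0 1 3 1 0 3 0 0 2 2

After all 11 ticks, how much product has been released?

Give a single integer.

t=0: arr=2 -> substrate=0 bound=2 product=0
t=1: arr=0 -> substrate=0 bound=2 product=0
t=2: arr=1 -> substrate=1 bound=2 product=0
t=3: arr=3 -> substrate=2 bound=2 product=2
t=4: arr=1 -> substrate=3 bound=2 product=2
t=5: arr=0 -> substrate=3 bound=2 product=2
t=6: arr=3 -> substrate=4 bound=2 product=4
t=7: arr=0 -> substrate=4 bound=2 product=4
t=8: arr=0 -> substrate=4 bound=2 product=4
t=9: arr=2 -> substrate=4 bound=2 product=6
t=10: arr=2 -> substrate=6 bound=2 product=6

Answer: 6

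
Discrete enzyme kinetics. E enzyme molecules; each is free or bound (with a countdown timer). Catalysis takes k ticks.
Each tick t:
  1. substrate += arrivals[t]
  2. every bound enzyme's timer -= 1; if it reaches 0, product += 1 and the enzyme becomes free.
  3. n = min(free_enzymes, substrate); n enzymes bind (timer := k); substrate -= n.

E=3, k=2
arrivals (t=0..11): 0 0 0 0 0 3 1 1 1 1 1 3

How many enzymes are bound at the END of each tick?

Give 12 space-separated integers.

t=0: arr=0 -> substrate=0 bound=0 product=0
t=1: arr=0 -> substrate=0 bound=0 product=0
t=2: arr=0 -> substrate=0 bound=0 product=0
t=3: arr=0 -> substrate=0 bound=0 product=0
t=4: arr=0 -> substrate=0 bound=0 product=0
t=5: arr=3 -> substrate=0 bound=3 product=0
t=6: arr=1 -> substrate=1 bound=3 product=0
t=7: arr=1 -> substrate=0 bound=2 product=3
t=8: arr=1 -> substrate=0 bound=3 product=3
t=9: arr=1 -> substrate=0 bound=2 product=5
t=10: arr=1 -> substrate=0 bound=2 product=6
t=11: arr=3 -> substrate=1 bound=3 product=7

Answer: 0 0 0 0 0 3 3 2 3 2 2 3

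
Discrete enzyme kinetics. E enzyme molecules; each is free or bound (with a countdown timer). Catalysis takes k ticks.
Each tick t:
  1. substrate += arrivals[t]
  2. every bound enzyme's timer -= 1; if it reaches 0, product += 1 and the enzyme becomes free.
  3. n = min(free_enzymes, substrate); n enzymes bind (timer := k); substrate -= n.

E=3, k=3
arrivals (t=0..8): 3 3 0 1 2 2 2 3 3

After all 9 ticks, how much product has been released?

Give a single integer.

t=0: arr=3 -> substrate=0 bound=3 product=0
t=1: arr=3 -> substrate=3 bound=3 product=0
t=2: arr=0 -> substrate=3 bound=3 product=0
t=3: arr=1 -> substrate=1 bound=3 product=3
t=4: arr=2 -> substrate=3 bound=3 product=3
t=5: arr=2 -> substrate=5 bound=3 product=3
t=6: arr=2 -> substrate=4 bound=3 product=6
t=7: arr=3 -> substrate=7 bound=3 product=6
t=8: arr=3 -> substrate=10 bound=3 product=6

Answer: 6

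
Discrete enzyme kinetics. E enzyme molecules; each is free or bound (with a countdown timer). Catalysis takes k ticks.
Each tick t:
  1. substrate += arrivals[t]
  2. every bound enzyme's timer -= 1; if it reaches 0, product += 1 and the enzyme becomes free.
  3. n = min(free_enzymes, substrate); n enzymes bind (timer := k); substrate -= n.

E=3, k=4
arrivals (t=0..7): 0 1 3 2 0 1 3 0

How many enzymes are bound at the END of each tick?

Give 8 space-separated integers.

Answer: 0 1 3 3 3 3 3 3

Derivation:
t=0: arr=0 -> substrate=0 bound=0 product=0
t=1: arr=1 -> substrate=0 bound=1 product=0
t=2: arr=3 -> substrate=1 bound=3 product=0
t=3: arr=2 -> substrate=3 bound=3 product=0
t=4: arr=0 -> substrate=3 bound=3 product=0
t=5: arr=1 -> substrate=3 bound=3 product=1
t=6: arr=3 -> substrate=4 bound=3 product=3
t=7: arr=0 -> substrate=4 bound=3 product=3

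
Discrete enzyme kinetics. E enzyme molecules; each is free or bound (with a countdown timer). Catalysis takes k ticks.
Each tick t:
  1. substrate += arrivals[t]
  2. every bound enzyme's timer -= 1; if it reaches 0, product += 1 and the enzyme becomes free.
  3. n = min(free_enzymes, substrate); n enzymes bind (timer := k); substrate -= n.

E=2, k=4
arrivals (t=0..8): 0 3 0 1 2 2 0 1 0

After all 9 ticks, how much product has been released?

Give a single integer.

t=0: arr=0 -> substrate=0 bound=0 product=0
t=1: arr=3 -> substrate=1 bound=2 product=0
t=2: arr=0 -> substrate=1 bound=2 product=0
t=3: arr=1 -> substrate=2 bound=2 product=0
t=4: arr=2 -> substrate=4 bound=2 product=0
t=5: arr=2 -> substrate=4 bound=2 product=2
t=6: arr=0 -> substrate=4 bound=2 product=2
t=7: arr=1 -> substrate=5 bound=2 product=2
t=8: arr=0 -> substrate=5 bound=2 product=2

Answer: 2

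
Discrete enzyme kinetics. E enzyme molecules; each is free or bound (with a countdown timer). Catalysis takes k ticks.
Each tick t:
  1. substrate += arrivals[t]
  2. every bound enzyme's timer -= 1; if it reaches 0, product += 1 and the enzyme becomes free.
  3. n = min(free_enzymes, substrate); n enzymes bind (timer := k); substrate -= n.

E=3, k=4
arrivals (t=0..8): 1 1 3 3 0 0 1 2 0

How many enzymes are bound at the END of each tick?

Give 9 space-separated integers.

Answer: 1 2 3 3 3 3 3 3 3

Derivation:
t=0: arr=1 -> substrate=0 bound=1 product=0
t=1: arr=1 -> substrate=0 bound=2 product=0
t=2: arr=3 -> substrate=2 bound=3 product=0
t=3: arr=3 -> substrate=5 bound=3 product=0
t=4: arr=0 -> substrate=4 bound=3 product=1
t=5: arr=0 -> substrate=3 bound=3 product=2
t=6: arr=1 -> substrate=3 bound=3 product=3
t=7: arr=2 -> substrate=5 bound=3 product=3
t=8: arr=0 -> substrate=4 bound=3 product=4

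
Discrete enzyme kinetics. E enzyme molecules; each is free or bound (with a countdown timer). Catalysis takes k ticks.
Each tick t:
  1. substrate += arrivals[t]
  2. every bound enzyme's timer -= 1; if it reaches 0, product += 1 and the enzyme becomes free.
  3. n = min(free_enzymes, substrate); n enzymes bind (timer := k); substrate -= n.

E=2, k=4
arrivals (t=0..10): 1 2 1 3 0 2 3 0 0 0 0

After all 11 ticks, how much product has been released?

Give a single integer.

t=0: arr=1 -> substrate=0 bound=1 product=0
t=1: arr=2 -> substrate=1 bound=2 product=0
t=2: arr=1 -> substrate=2 bound=2 product=0
t=3: arr=3 -> substrate=5 bound=2 product=0
t=4: arr=0 -> substrate=4 bound=2 product=1
t=5: arr=2 -> substrate=5 bound=2 product=2
t=6: arr=3 -> substrate=8 bound=2 product=2
t=7: arr=0 -> substrate=8 bound=2 product=2
t=8: arr=0 -> substrate=7 bound=2 product=3
t=9: arr=0 -> substrate=6 bound=2 product=4
t=10: arr=0 -> substrate=6 bound=2 product=4

Answer: 4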